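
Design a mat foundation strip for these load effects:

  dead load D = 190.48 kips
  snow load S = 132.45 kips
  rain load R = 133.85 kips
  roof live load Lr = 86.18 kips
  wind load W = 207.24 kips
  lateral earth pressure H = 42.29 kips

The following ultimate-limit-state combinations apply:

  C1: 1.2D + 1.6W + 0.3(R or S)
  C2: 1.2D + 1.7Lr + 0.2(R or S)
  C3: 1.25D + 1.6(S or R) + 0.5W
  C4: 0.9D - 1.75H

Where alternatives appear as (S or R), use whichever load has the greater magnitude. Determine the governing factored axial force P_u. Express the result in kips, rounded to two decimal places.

600.32 kips

(R or S) → R = 133.85 kips; (S or R) → R = 133.85 kips.
C1: 1.2(190.48) + 1.6(207.24) + 0.3(133.85) = 600.32
C2: 1.2(190.48) + 1.7(86.18) + 0.2(133.85) = 401.85
C3: 1.25(190.48) + 1.6(133.85) + 0.5(207.24) = 555.88
C4: 0.9(190.48) - 1.75(42.29) = 97.42
Maximum is from combination 1.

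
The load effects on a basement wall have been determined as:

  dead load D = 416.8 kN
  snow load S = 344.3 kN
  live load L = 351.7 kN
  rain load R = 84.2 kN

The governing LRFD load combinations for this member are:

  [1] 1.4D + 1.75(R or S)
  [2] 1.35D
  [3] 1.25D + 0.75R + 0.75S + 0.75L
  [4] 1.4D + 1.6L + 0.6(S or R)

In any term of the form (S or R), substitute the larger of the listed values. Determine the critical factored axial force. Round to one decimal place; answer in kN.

(R or S) → S = 344.3 kN; (S or R) → S = 344.3 kN.
[1] 1.4(416.8) + 1.75(344.3) = 583.5 + 602.5 = 1186.0
[2] 1.35(416.8) = 562.7
[3] 1.25(416.8) + 0.75(84.2) + 0.75(344.3) + 0.75(351.7) = 521.0 + 63.2 + 258.2 + 263.8 = 1106.2
[4] 1.4(416.8) + 1.6(351.7) + 0.6(344.3) = 583.5 + 562.7 + 206.6 = 1352.8
The controlling combination is 4, giving 1352.8 kN.

1352.8 kN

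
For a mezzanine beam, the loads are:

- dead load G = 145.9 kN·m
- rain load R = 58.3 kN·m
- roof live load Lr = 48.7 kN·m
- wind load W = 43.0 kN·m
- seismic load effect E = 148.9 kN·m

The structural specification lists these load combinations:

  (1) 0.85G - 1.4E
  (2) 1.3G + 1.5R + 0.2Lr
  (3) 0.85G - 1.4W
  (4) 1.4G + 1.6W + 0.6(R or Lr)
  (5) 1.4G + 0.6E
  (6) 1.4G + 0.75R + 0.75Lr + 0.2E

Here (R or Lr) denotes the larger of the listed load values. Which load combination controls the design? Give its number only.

(R or Lr) → R = 58.3 kN·m.
(1) 0.85(145.9) - 1.4(148.9) = -84.4
(2) 1.3(145.9) + 1.5(58.3) + 0.2(48.7) = 189.7 + 87.5 + 9.7 = 286.9
(3) 0.85(145.9) - 1.4(43.0) = 124.0 - 60.2 = 63.8
(4) 1.4(145.9) + 1.6(43.0) + 0.6(58.3) = 308.0
(5) 1.4(145.9) + 0.6(148.9) = 204.3 + 89.3 = 293.6
(6) 1.4(145.9) + 0.75(58.3) + 0.75(48.7) + 0.2(148.9) = 204.3 + 43.7 + 36.5 + 29.8 = 314.3
The largest value is 314.3 kN·m from combination 6.

Combination 6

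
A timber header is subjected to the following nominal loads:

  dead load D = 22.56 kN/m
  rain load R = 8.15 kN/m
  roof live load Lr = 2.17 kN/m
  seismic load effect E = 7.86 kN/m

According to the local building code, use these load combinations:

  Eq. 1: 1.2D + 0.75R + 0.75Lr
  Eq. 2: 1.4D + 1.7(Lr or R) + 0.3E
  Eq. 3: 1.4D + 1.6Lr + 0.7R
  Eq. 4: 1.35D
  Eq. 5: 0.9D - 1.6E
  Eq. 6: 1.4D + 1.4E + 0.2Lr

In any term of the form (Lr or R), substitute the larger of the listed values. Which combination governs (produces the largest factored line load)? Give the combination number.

Combination 2

(Lr or R) → R = 8.15 kN/m.
Eq. 1: 1.2(22.56) + 0.75(8.15) + 0.75(2.17) = 27.07 + 6.11 + 1.63 = 34.81
Eq. 2: 1.4(22.56) + 1.7(8.15) + 0.3(7.86) = 31.58 + 13.86 + 2.36 = 47.80
Eq. 3: 1.4(22.56) + 1.6(2.17) + 0.7(8.15) = 31.58 + 3.47 + 5.71 = 40.76
Eq. 4: 1.35(22.56) = 30.46
Eq. 5: 0.9(22.56) - 1.6(7.86) = 7.73
Eq. 6: 1.4(22.56) + 1.4(7.86) + 0.2(2.17) = 43.02
The largest value is 47.80 kN/m from combination 2.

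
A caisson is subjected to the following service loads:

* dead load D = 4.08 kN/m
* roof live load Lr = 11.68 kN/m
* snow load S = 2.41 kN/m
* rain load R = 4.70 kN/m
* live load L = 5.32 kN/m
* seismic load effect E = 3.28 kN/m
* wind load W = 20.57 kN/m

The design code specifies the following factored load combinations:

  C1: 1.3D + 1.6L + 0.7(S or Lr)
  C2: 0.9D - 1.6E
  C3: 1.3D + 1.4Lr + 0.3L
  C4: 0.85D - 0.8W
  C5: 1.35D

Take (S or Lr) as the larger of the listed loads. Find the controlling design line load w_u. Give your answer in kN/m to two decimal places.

(S or Lr) → Lr = 11.68 kN/m.
C1: 1.3(4.08) + 1.6(5.32) + 0.7(11.68) = 21.99
C2: 0.9(4.08) - 1.6(3.28) = -1.58
C3: 1.3(4.08) + 1.4(11.68) + 0.3(5.32) = 23.25
C4: 0.85(4.08) - 0.8(20.57) = -12.99
C5: 1.35(4.08) = 5.51
The controlling combination is 3, giving 23.25 kN/m.

23.25 kN/m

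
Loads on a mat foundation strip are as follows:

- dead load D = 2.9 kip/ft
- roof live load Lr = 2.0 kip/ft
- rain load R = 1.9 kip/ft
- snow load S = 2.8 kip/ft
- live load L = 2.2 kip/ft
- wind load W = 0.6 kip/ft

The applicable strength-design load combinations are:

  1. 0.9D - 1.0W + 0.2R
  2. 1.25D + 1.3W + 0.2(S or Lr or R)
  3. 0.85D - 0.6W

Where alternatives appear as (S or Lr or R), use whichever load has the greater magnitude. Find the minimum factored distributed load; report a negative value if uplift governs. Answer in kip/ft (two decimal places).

(S or Lr or R) → S = 2.8 kip/ft.
1. 0.9(2.9) - 1.0(0.6) + 0.2(1.9) = 2.61 - 0.60 + 0.38 = 2.39
2. 1.25(2.9) + 1.3(0.6) + 0.2(2.8) = 3.63 + 0.78 + 0.56 = 4.97
3. 0.85(2.9) - 0.6(0.6) = 2.47 - 0.36 = 2.11
Combination 3 gives the minimum: 2.11 kip/ft.

2.11 kip/ft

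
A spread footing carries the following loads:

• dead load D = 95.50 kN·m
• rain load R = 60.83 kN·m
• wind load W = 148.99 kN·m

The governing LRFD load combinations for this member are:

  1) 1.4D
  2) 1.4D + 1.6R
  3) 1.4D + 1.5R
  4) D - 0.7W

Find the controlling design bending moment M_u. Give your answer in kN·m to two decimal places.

1) 1.4(95.50) = 133.70
2) 1.4(95.50) + 1.6(60.83) = 133.70 + 97.33 = 231.03
3) 1.4(95.50) + 1.5(60.83) = 133.70 + 91.25 = 224.95
4) 1.0(95.50) - 0.7(148.99) = 95.50 - 104.29 = -8.79
Combination 2 governs: M_u = 231.03 kN·m.

231.03 kN·m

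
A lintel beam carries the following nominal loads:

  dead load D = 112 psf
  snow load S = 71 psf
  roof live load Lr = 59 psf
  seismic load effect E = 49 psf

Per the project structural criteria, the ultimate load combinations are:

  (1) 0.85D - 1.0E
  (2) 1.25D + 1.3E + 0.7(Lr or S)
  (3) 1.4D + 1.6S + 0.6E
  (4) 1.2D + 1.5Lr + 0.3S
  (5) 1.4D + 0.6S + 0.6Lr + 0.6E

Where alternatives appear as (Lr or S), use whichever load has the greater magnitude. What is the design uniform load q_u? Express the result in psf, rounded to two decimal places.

(Lr or S) → S = 71 psf.
(1) 0.85(112) - 1.0(49) = 46.20
(2) 1.25(112) + 1.3(49) + 0.7(71) = 253.40
(3) 1.4(112) + 1.6(71) + 0.6(49) = 299.80
(4) 1.2(112) + 1.5(59) + 0.3(71) = 244.20
(5) 1.4(112) + 0.6(71) + 0.6(59) + 0.6(49) = 264.20
The controlling combination is 3, giving 299.80 psf.

299.80 psf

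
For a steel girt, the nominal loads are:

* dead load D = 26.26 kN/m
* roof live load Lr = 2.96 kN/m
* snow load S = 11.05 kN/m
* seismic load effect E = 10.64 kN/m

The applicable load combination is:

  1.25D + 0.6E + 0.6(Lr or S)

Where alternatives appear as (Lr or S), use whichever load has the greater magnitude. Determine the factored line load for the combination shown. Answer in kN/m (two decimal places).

45.84 kN/m

(Lr or S) → S = 11.05 kN/m.
1.25(26.26) + 0.6(10.64) + 0.6(11.05) = 32.83 + 6.38 + 6.63 = 45.84
w_u = 45.84 kN/m.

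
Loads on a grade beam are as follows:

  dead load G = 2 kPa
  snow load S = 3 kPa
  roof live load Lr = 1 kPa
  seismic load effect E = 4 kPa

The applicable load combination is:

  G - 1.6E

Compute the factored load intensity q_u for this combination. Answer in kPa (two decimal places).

-4.40 kPa

1.0(2) - 1.6(4) = 2.00 - 6.40 = -4.40
q_u = -4.40 kPa.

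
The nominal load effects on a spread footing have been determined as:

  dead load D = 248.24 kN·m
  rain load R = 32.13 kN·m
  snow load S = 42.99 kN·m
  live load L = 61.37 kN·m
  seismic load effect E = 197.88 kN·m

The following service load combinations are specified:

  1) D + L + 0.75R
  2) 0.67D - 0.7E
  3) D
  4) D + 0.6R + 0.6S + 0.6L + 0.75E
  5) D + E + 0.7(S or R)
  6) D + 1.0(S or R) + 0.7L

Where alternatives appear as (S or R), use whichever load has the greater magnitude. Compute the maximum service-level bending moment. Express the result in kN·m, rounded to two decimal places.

(S or R) → S = 42.99 kN·m.
1) 1.0(248.24) + 1.0(61.37) + 0.75(32.13) = 333.71
2) 0.67(248.24) - 0.7(197.88) = 27.80
3) 1.0(248.24) = 248.24
4) 1.0(248.24) + 0.6(32.13) + 0.6(42.99) + 0.6(61.37) + 0.75(197.88) = 478.54
5) 1.0(248.24) + 1.0(197.88) + 0.7(42.99) = 476.21
6) 1.0(248.24) + 1.0(42.99) + 0.7(61.37) = 334.19
Combination 4 governs: M = 478.54 kN·m.

478.54 kN·m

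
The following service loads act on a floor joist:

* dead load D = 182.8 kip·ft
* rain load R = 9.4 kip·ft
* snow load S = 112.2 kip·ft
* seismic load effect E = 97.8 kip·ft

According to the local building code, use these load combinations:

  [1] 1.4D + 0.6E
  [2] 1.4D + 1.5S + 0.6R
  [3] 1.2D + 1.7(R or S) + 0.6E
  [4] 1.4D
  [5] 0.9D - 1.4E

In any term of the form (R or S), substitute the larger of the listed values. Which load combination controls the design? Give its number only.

Combination 3

(R or S) → S = 112.2 kip·ft.
[1] 1.4(182.8) + 0.6(97.8) = 255.92 + 58.68 = 314.60
[2] 1.4(182.8) + 1.5(112.2) + 0.6(9.4) = 255.92 + 168.30 + 5.64 = 429.86
[3] 1.2(182.8) + 1.7(112.2) + 0.6(97.8) = 219.36 + 190.74 + 58.68 = 468.78
[4] 1.4(182.8) = 255.92
[5] 0.9(182.8) - 1.4(97.8) = 164.52 - 136.92 = 27.60
The largest value is 468.78 kip·ft from combination 3.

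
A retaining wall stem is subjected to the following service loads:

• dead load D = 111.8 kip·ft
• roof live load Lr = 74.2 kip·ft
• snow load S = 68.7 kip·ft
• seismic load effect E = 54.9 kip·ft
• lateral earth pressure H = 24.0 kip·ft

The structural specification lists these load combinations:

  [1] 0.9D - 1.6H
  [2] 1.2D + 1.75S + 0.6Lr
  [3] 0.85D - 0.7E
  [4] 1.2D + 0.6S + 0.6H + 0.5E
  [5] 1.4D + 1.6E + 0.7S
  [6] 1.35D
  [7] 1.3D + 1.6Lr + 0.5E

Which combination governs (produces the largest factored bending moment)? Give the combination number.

Combination 2

[1] 0.9(111.8) - 1.6(24.0) = 100.62 - 38.40 = 62.22
[2] 1.2(111.8) + 1.75(68.7) + 0.6(74.2) = 134.16 + 120.23 + 44.52 = 298.91
[3] 0.85(111.8) - 0.7(54.9) = 95.03 - 38.43 = 56.60
[4] 1.2(111.8) + 0.6(68.7) + 0.6(24.0) + 0.5(54.9) = 134.16 + 41.22 + 14.40 + 27.45 = 217.23
[5] 1.4(111.8) + 1.6(54.9) + 0.7(68.7) = 156.52 + 87.84 + 48.09 = 292.45
[6] 1.35(111.8) = 150.93
[7] 1.3(111.8) + 1.6(74.2) + 0.5(54.9) = 145.34 + 118.72 + 27.45 = 291.51
The largest value is 298.91 kip·ft from combination 2.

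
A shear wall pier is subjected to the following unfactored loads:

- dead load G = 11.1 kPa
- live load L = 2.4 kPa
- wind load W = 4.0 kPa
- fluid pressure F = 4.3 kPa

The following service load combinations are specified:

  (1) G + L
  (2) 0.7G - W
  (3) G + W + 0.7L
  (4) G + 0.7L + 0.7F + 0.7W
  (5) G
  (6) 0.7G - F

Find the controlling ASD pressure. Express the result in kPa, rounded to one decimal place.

18.6 kPa

(1) 1.0(11.1) + 1.0(2.4) = 13.5
(2) 0.7(11.1) - 1.0(4.0) = 3.8
(3) 1.0(11.1) + 1.0(4.0) + 0.7(2.4) = 16.8
(4) 1.0(11.1) + 0.7(2.4) + 0.7(4.3) + 0.7(4.0) = 18.6
(5) 1.0(11.1) = 11.1
(6) 0.7(11.1) - 1.0(4.3) = 3.5
The controlling combination is 4, giving 18.6 kPa.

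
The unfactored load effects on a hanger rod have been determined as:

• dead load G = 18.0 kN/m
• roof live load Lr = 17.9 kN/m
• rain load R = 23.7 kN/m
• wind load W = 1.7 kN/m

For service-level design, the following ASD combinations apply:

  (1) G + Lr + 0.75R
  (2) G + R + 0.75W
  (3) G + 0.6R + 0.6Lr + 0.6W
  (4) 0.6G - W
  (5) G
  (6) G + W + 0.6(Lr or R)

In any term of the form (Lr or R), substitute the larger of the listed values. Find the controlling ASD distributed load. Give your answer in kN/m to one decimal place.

53.7 kN/m

(Lr or R) → R = 23.7 kN/m.
(1) 1.0(18.0) + 1.0(17.9) + 0.75(23.7) = 18.0 + 17.9 + 17.8 = 53.7
(2) 1.0(18.0) + 1.0(23.7) + 0.75(1.7) = 18.0 + 23.7 + 1.3 = 43.0
(3) 1.0(18.0) + 0.6(23.7) + 0.6(17.9) + 0.6(1.7) = 44.0
(4) 0.6(18.0) - 1.0(1.7) = 10.8 - 1.7 = 9.1
(5) 1.0(18.0) = 18.0
(6) 1.0(18.0) + 1.0(1.7) + 0.6(23.7) = 18.0 + 1.7 + 14.2 = 33.9
Combination 1 governs: w = 53.7 kN/m.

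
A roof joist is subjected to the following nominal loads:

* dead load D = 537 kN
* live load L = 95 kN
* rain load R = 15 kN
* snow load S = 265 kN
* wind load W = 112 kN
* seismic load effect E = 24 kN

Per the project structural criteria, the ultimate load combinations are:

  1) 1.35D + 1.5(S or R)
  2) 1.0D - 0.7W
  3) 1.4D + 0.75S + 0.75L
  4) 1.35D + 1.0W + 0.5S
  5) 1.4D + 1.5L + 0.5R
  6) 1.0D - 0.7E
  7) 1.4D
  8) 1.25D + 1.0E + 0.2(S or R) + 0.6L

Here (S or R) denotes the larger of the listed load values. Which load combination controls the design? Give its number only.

Combination 1

(S or R) → S = 265 kN.
1) 1.35(537) + 1.5(265) = 724.95 + 397.50 = 1122.45
2) 1.0(537) - 0.7(112) = 537.00 - 78.40 = 458.60
3) 1.4(537) + 0.75(265) + 0.75(95) = 751.80 + 198.75 + 71.25 = 1021.80
4) 1.35(537) + 1.0(112) + 0.5(265) = 724.95 + 112.00 + 132.50 = 969.45
5) 1.4(537) + 1.5(95) + 0.5(15) = 751.80 + 142.50 + 7.50 = 901.80
6) 1.0(537) - 0.7(24) = 537.00 - 16.80 = 520.20
7) 1.4(537) = 751.80
8) 1.25(537) + 1.0(24) + 0.2(265) + 0.6(95) = 671.25 + 24.00 + 53.00 + 57.00 = 805.25
The largest value is 1122.45 kN from combination 1.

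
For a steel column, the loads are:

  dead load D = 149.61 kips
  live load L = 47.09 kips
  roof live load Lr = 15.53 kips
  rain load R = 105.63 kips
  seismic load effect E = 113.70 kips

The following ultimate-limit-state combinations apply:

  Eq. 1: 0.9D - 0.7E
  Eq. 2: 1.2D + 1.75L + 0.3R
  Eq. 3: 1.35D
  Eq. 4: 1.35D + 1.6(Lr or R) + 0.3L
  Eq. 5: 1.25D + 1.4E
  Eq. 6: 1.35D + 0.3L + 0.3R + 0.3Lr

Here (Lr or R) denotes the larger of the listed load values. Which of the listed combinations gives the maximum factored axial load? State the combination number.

Combination 4

(Lr or R) → R = 105.63 kips.
Eq. 1: 0.9(149.61) - 0.7(113.70) = 134.65 - 79.59 = 55.06
Eq. 2: 1.2(149.61) + 1.75(47.09) + 0.3(105.63) = 179.53 + 82.41 + 31.69 = 293.63
Eq. 3: 1.35(149.61) = 201.97
Eq. 4: 1.35(149.61) + 1.6(105.63) + 0.3(47.09) = 201.97 + 169.01 + 14.13 = 385.11
Eq. 5: 1.25(149.61) + 1.4(113.70) = 187.01 + 159.18 = 346.19
Eq. 6: 1.35(149.61) + 0.3(47.09) + 0.3(105.63) + 0.3(15.53) = 201.97 + 14.13 + 31.69 + 4.66 = 252.45
The largest value is 385.11 kips from combination 4.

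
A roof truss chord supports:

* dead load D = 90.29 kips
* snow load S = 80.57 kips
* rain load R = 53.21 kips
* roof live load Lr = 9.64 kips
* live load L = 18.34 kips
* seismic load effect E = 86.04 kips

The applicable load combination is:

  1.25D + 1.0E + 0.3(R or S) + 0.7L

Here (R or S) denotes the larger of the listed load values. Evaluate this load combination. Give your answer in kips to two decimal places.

235.91 kips

(R or S) → S = 80.57 kips.
1.25(90.29) + 1.0(86.04) + 0.3(80.57) + 0.7(18.34) = 112.86 + 86.04 + 24.17 + 12.84 = 235.91
P_u = 235.91 kips.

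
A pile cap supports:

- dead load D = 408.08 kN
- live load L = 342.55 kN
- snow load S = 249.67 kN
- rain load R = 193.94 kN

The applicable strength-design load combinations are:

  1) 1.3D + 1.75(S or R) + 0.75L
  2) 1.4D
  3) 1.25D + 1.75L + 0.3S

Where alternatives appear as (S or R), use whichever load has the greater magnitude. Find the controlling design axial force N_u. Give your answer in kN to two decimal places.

(S or R) → S = 249.67 kN.
1) 1.3(408.08) + 1.75(249.67) + 0.75(342.55) = 1224.34
2) 1.4(408.08) = 571.31
3) 1.25(408.08) + 1.75(342.55) + 0.3(249.67) = 510.10 + 599.46 + 74.90 = 1184.46
Combination 1 governs: N_u = 1224.34 kN.

1224.34 kN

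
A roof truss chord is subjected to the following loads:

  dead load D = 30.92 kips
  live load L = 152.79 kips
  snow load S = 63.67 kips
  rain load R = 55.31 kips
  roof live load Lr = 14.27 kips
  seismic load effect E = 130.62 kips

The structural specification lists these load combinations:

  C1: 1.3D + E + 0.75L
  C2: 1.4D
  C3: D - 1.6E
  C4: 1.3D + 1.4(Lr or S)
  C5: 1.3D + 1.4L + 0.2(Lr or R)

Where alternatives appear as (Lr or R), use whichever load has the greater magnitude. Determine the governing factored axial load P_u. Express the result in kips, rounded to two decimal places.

285.41 kips

(Lr or S) → S = 63.67 kips; (Lr or R) → R = 55.31 kips.
C1: 1.3(30.92) + 1.0(130.62) + 0.75(152.79) = 285.41
C2: 1.4(30.92) = 43.29
C3: 1.0(30.92) - 1.6(130.62) = -178.07
C4: 1.3(30.92) + 1.4(63.67) = 129.33
C5: 1.3(30.92) + 1.4(152.79) + 0.2(55.31) = 265.16
Combination 1 governs: P_u = 285.41 kips.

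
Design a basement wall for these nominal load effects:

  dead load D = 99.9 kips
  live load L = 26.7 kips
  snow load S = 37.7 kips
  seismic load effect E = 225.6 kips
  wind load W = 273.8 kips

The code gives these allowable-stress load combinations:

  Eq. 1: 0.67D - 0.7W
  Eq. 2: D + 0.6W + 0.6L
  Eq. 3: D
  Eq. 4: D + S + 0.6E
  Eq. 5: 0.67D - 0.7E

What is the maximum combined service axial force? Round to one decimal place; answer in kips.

Eq. 1: 0.67(99.9) - 0.7(273.8) = -124.7
Eq. 2: 1.0(99.9) + 0.6(273.8) + 0.6(26.7) = 99.9 + 164.3 + 16.0 = 280.2
Eq. 3: 1.0(99.9) = 99.9
Eq. 4: 1.0(99.9) + 1.0(37.7) + 0.6(225.6) = 99.9 + 37.7 + 135.4 = 273.0
Eq. 5: 0.67(99.9) - 0.7(225.6) = 66.9 - 157.9 = -91.0
Combination 2 governs: P = 280.2 kips.

280.2 kips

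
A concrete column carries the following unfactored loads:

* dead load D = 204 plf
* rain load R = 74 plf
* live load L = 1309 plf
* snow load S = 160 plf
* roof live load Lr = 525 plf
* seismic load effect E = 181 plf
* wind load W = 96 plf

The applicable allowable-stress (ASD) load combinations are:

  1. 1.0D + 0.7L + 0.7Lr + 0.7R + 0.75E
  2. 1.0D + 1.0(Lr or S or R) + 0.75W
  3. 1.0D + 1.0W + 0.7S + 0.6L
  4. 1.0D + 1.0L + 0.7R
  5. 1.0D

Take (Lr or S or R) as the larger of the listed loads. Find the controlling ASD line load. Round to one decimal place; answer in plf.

(Lr or S or R) → Lr = 525 plf.
1. 1.0(204) + 0.7(1309) + 0.7(525) + 0.7(74) + 0.75(181) = 204.0 + 916.3 + 367.5 + 51.8 + 135.8 = 1675.4
2. 1.0(204) + 1.0(525) + 0.75(96) = 204.0 + 525.0 + 72.0 = 801.0
3. 1.0(204) + 1.0(96) + 0.7(160) + 0.6(1309) = 204.0 + 96.0 + 112.0 + 785.4 = 1197.4
4. 1.0(204) + 1.0(1309) + 0.7(74) = 204.0 + 1309.0 + 51.8 = 1564.8
5. 1.0(204) = 204.0
Maximum is from combination 1.

1675.4 plf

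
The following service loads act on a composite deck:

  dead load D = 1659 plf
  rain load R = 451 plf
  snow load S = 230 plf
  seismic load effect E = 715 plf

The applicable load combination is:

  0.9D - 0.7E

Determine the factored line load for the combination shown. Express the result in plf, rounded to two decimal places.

0.9(1659) - 0.7(715) = 992.60
w_u = 992.60 plf.

992.60 plf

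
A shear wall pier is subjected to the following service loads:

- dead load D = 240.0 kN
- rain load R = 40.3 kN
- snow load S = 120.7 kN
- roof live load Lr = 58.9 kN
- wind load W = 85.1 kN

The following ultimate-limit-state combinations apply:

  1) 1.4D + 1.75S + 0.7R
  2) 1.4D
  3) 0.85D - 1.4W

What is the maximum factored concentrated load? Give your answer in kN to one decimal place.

575.4 kN

1) 1.4(240.0) + 1.75(120.7) + 0.7(40.3) = 336.0 + 211.2 + 28.2 = 575.4
2) 1.4(240.0) = 336.0
3) 0.85(240.0) - 1.4(85.1) = 204.0 - 119.1 = 84.9
The controlling combination is 1, giving 575.4 kN.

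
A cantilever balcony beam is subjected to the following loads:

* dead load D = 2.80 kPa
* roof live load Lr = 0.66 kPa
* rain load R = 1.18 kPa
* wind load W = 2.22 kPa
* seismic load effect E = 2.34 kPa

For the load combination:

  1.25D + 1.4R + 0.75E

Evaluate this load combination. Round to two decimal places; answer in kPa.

6.91 kPa

1.25(2.80) + 1.4(1.18) + 0.75(2.34) = 3.50 + 1.65 + 1.76 = 6.91
q_u = 6.91 kPa.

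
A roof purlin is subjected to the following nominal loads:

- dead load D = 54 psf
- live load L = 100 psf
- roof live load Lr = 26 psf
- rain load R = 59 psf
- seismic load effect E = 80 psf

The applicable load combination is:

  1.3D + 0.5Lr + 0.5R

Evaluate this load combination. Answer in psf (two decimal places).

1.3(54) + 0.5(26) + 0.5(59) = 112.70
q_u = 112.70 psf.

112.70 psf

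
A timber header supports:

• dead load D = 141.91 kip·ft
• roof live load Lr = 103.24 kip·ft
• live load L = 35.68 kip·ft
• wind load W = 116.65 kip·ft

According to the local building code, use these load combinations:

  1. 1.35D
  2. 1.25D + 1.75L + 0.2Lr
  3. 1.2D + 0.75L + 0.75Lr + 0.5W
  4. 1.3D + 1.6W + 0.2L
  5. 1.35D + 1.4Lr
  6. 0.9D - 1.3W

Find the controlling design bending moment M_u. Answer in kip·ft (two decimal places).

378.26 kip·ft

1. 1.35(141.91) = 191.58
2. 1.25(141.91) + 1.75(35.68) + 0.2(103.24) = 177.39 + 62.44 + 20.65 = 260.48
3. 1.2(141.91) + 0.75(35.68) + 0.75(103.24) + 0.5(116.65) = 170.29 + 26.76 + 77.43 + 58.33 = 332.81
4. 1.3(141.91) + 1.6(116.65) + 0.2(35.68) = 184.48 + 186.64 + 7.14 = 378.26
5. 1.35(141.91) + 1.4(103.24) = 336.11
6. 0.9(141.91) - 1.3(116.65) = 127.72 - 151.65 = -23.93
Maximum is from combination 4.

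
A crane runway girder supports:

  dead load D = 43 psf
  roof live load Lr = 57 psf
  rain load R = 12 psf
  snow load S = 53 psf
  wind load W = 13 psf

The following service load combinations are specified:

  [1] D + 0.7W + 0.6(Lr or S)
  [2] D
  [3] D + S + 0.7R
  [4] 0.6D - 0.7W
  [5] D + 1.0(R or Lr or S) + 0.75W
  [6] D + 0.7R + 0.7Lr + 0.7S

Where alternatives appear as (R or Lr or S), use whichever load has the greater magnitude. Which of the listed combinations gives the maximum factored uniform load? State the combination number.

Combination 6

(Lr or S) → Lr = 57 psf; (R or Lr or S) → Lr = 57 psf.
[1] 1.0(43) + 0.7(13) + 0.6(57) = 86.30
[2] 1.0(43) = 43.00
[3] 1.0(43) + 1.0(53) + 0.7(12) = 104.40
[4] 0.6(43) - 0.7(13) = 16.70
[5] 1.0(43) + 1.0(57) + 0.75(13) = 109.75
[6] 1.0(43) + 0.7(12) + 0.7(57) + 0.7(53) = 128.40
The largest value is 128.40 psf from combination 6.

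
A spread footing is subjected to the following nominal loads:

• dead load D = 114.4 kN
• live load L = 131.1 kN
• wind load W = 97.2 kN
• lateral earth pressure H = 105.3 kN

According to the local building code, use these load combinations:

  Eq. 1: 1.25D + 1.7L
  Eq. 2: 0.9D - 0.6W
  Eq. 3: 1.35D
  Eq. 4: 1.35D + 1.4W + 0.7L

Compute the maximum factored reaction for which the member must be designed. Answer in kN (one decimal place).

Eq. 1: 1.25(114.4) + 1.7(131.1) = 365.9
Eq. 2: 0.9(114.4) - 0.6(97.2) = 44.6
Eq. 3: 1.35(114.4) = 154.4
Eq. 4: 1.35(114.4) + 1.4(97.2) + 0.7(131.1) = 382.3
Combination 4 governs: V_u = 382.3 kN.

382.3 kN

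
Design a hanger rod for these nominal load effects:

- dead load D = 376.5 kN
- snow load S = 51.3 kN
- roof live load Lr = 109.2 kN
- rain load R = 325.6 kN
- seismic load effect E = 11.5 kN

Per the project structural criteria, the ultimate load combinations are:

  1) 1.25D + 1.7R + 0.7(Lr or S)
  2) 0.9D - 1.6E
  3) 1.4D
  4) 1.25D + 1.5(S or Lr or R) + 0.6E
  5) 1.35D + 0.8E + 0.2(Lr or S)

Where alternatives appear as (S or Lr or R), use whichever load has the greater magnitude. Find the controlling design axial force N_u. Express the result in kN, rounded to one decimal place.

(Lr or S) → Lr = 109.2 kN; (S or Lr or R) → R = 325.6 kN.
1) 1.25(376.5) + 1.7(325.6) + 0.7(109.2) = 1100.6
2) 0.9(376.5) - 1.6(11.5) = 338.9 - 18.4 = 320.5
3) 1.4(376.5) = 527.1
4) 1.25(376.5) + 1.5(325.6) + 0.6(11.5) = 470.6 + 488.4 + 6.9 = 965.9
5) 1.35(376.5) + 0.8(11.5) + 0.2(109.2) = 508.3 + 9.2 + 21.8 = 539.3
Maximum is from combination 1.

1100.6 kN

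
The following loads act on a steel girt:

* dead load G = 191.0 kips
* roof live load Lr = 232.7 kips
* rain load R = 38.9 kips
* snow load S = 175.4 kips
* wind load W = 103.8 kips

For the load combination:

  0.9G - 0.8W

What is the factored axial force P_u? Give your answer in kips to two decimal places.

0.9(191.0) - 0.8(103.8) = 171.90 - 83.04 = 88.86
P_u = 88.86 kips.

88.86 kips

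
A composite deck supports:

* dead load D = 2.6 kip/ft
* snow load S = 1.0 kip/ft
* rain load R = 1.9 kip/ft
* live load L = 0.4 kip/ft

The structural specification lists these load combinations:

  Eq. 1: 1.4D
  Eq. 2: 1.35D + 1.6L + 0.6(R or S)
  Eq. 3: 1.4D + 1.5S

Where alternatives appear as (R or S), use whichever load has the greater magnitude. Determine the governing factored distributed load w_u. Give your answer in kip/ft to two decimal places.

5.29 kip/ft

(R or S) → R = 1.9 kip/ft.
Eq. 1: 1.4(2.6) = 3.64
Eq. 2: 1.35(2.6) + 1.6(0.4) + 0.6(1.9) = 3.51 + 0.64 + 1.14 = 5.29
Eq. 3: 1.4(2.6) + 1.5(1.0) = 3.64 + 1.50 = 5.14
The controlling combination is 2, giving 5.29 kip/ft.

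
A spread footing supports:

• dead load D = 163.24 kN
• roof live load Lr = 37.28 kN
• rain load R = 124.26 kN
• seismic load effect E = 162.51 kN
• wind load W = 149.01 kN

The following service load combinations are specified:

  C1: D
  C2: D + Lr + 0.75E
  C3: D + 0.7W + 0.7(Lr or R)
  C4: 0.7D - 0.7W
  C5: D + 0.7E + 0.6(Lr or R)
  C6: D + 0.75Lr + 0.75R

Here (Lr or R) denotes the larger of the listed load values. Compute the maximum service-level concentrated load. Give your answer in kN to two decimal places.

(Lr or R) → R = 124.26 kN.
C1: 1.0(163.24) = 163.24
C2: 1.0(163.24) + 1.0(37.28) + 0.75(162.51) = 163.24 + 37.28 + 121.88 = 322.40
C3: 1.0(163.24) + 0.7(149.01) + 0.7(124.26) = 163.24 + 104.31 + 86.98 = 354.53
C4: 0.7(163.24) - 0.7(149.01) = 114.27 - 104.31 = 9.96
C5: 1.0(163.24) + 0.7(162.51) + 0.6(124.26) = 351.55
C6: 1.0(163.24) + 0.75(37.28) + 0.75(124.26) = 163.24 + 27.96 + 93.20 = 284.40
The controlling combination is 3, giving 354.53 kN.

354.53 kN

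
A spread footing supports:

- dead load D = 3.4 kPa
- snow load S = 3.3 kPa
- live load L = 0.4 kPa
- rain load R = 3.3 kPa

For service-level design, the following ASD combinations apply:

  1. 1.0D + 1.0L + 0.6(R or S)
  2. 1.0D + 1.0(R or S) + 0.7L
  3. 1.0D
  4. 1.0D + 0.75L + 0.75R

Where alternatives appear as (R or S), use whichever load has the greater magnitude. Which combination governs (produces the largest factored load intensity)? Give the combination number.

(R or S) → R = 3.3 kPa.
1. 1.0(3.4) + 1.0(0.4) + 0.6(3.3) = 3.40 + 0.40 + 1.98 = 5.78
2. 1.0(3.4) + 1.0(3.3) + 0.7(0.4) = 3.40 + 3.30 + 0.28 = 6.98
3. 1.0(3.4) = 3.40
4. 1.0(3.4) + 0.75(0.4) + 0.75(3.3) = 3.40 + 0.30 + 2.48 = 6.18
The largest value is 6.98 kPa from combination 2.

Combination 2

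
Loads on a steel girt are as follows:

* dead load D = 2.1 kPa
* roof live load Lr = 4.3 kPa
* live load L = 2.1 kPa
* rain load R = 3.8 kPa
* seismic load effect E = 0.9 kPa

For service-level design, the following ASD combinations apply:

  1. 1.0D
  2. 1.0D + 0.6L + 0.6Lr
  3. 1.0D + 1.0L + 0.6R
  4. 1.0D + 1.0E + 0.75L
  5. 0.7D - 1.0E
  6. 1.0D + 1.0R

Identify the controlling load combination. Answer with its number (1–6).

1. 1.0(2.1) = 2.10
2. 1.0(2.1) + 0.6(2.1) + 0.6(4.3) = 2.10 + 1.26 + 2.58 = 5.94
3. 1.0(2.1) + 1.0(2.1) + 0.6(3.8) = 2.10 + 2.10 + 2.28 = 6.48
4. 1.0(2.1) + 1.0(0.9) + 0.75(2.1) = 2.10 + 0.90 + 1.58 = 4.58
5. 0.7(2.1) - 1.0(0.9) = 1.47 - 0.90 = 0.57
6. 1.0(2.1) + 1.0(3.8) = 2.10 + 3.80 = 5.90
The largest value is 6.48 kPa from combination 3.

Combination 3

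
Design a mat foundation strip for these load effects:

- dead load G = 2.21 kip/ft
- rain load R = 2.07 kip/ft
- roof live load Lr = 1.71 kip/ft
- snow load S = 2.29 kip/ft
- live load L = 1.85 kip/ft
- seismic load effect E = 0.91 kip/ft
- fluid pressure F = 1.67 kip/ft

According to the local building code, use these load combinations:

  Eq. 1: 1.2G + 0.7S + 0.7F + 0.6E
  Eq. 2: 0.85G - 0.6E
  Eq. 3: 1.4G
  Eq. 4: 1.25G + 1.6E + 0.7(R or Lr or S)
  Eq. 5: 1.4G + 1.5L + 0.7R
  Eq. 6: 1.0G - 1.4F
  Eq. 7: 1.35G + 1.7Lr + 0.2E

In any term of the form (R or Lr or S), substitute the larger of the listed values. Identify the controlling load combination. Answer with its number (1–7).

Combination 5

(R or Lr or S) → S = 2.29 kip/ft.
Eq. 1: 1.2(2.21) + 0.7(2.29) + 0.7(1.67) + 0.6(0.91) = 2.65 + 1.60 + 1.17 + 0.55 = 5.97
Eq. 2: 0.85(2.21) - 0.6(0.91) = 1.88 - 0.55 = 1.33
Eq. 3: 1.4(2.21) = 3.09
Eq. 4: 1.25(2.21) + 1.6(0.91) + 0.7(2.29) = 2.76 + 1.46 + 1.60 = 5.82
Eq. 5: 1.4(2.21) + 1.5(1.85) + 0.7(2.07) = 3.09 + 2.78 + 1.45 = 7.32
Eq. 6: 1.0(2.21) - 1.4(1.67) = 2.21 - 2.34 = -0.13
Eq. 7: 1.35(2.21) + 1.7(1.71) + 0.2(0.91) = 2.98 + 2.91 + 0.18 = 6.07
The largest value is 7.32 kip/ft from combination 5.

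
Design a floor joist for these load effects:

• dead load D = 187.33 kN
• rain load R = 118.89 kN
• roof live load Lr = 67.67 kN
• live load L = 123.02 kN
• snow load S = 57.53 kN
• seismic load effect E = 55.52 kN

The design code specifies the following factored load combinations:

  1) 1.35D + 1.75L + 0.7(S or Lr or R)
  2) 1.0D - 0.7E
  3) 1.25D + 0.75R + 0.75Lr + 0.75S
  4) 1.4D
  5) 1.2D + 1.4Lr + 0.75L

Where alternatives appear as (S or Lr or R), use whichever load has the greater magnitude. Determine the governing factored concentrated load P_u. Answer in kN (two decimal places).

551.40 kN

(S or Lr or R) → R = 118.89 kN.
1) 1.35(187.33) + 1.75(123.02) + 0.7(118.89) = 551.40
2) 1.0(187.33) - 0.7(55.52) = 187.33 - 38.86 = 148.47
3) 1.25(187.33) + 0.75(118.89) + 0.75(67.67) + 0.75(57.53) = 234.16 + 89.17 + 50.75 + 43.15 = 417.23
4) 1.4(187.33) = 262.26
5) 1.2(187.33) + 1.4(67.67) + 0.75(123.02) = 411.80
Combination 1 governs: P_u = 551.40 kN.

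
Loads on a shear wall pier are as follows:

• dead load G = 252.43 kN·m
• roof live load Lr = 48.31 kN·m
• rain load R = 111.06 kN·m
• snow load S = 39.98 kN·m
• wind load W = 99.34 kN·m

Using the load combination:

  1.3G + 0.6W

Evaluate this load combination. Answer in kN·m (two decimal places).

1.3(252.43) + 0.6(99.34) = 328.16 + 59.60 = 387.76
M_u = 387.76 kN·m.

387.76 kN·m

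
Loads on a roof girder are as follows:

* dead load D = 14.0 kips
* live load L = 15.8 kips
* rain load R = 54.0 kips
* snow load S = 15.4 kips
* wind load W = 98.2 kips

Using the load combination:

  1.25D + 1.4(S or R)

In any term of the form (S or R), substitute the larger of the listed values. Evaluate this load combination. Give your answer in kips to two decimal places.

(S or R) → R = 54.0 kips.
1.25(14.0) + 1.4(54.0) = 93.10
P_u = 93.10 kips.

93.10 kips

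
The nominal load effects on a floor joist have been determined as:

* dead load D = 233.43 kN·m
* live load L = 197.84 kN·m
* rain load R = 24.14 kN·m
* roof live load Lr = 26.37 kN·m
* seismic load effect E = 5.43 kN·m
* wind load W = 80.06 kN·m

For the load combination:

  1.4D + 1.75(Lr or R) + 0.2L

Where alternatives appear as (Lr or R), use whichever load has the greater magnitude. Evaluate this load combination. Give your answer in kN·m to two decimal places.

412.52 kN·m

(Lr or R) → Lr = 26.37 kN·m.
1.4(233.43) + 1.75(26.37) + 0.2(197.84) = 412.52
M_u = 412.52 kN·m.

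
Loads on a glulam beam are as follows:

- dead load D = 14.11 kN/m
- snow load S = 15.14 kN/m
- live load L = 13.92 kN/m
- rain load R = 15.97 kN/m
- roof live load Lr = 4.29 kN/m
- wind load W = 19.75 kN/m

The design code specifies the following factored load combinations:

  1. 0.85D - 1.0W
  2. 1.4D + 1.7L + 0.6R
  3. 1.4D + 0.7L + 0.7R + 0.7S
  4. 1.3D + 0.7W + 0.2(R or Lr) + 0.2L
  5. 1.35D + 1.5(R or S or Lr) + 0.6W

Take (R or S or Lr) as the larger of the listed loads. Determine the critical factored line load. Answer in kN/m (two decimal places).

(R or Lr) → R = 15.97 kN/m; (R or S or Lr) → R = 15.97 kN/m.
1. 0.85(14.11) - 1.0(19.75) = -7.76
2. 1.4(14.11) + 1.7(13.92) + 0.6(15.97) = 53.00
3. 1.4(14.11) + 0.7(13.92) + 0.7(15.97) + 0.7(15.14) = 51.28
4. 1.3(14.11) + 0.7(19.75) + 0.2(15.97) + 0.2(13.92) = 38.15
5. 1.35(14.11) + 1.5(15.97) + 0.6(19.75) = 54.85
The controlling combination is 5, giving 54.85 kN/m.

54.85 kN/m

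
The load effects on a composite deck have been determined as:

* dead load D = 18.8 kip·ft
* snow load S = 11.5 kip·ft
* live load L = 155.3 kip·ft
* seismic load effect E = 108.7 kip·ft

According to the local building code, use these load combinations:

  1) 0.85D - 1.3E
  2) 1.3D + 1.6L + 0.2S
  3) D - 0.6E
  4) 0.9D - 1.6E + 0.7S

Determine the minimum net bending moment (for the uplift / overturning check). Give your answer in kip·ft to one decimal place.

1) 0.85(18.8) - 1.3(108.7) = 16.0 - 141.3 = -125.3
2) 1.3(18.8) + 1.6(155.3) + 0.2(11.5) = 24.4 + 248.5 + 2.3 = 275.2
3) 1.0(18.8) - 0.6(108.7) = 18.8 - 65.2 = -46.4
4) 0.9(18.8) - 1.6(108.7) + 0.7(11.5) = -149.0
Combination 4 gives the minimum: -149.0 kip·ft.

-149.0 kip·ft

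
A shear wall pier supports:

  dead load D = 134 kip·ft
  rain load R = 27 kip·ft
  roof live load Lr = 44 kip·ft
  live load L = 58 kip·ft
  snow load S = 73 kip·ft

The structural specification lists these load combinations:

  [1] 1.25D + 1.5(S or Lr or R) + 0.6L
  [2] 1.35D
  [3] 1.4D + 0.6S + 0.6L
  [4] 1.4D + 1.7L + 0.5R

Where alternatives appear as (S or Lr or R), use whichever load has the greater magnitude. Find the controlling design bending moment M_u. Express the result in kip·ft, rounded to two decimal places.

(S or Lr or R) → S = 73 kip·ft.
[1] 1.25(134) + 1.5(73) + 0.6(58) = 167.50 + 109.50 + 34.80 = 311.80
[2] 1.35(134) = 180.90
[3] 1.4(134) + 0.6(73) + 0.6(58) = 187.60 + 43.80 + 34.80 = 266.20
[4] 1.4(134) + 1.7(58) + 0.5(27) = 187.60 + 98.60 + 13.50 = 299.70
Maximum is from combination 1.

311.80 kip·ft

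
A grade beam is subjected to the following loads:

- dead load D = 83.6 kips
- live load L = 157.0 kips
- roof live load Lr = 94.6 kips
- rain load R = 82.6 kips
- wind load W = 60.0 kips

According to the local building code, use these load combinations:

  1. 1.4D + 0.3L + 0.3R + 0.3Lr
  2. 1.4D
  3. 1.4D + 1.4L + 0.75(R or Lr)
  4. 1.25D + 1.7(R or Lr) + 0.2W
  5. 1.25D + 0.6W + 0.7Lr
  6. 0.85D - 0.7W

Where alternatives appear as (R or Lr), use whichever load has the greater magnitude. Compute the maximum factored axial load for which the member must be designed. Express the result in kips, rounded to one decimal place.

(R or Lr) → Lr = 94.6 kips.
1. 1.4(83.6) + 0.3(157.0) + 0.3(82.6) + 0.3(94.6) = 117.0 + 47.1 + 24.8 + 28.4 = 217.3
2. 1.4(83.6) = 117.0
3. 1.4(83.6) + 1.4(157.0) + 0.75(94.6) = 117.0 + 219.8 + 71.0 = 407.8
4. 1.25(83.6) + 1.7(94.6) + 0.2(60.0) = 104.5 + 160.8 + 12.0 = 277.3
5. 1.25(83.6) + 0.6(60.0) + 0.7(94.6) = 104.5 + 36.0 + 66.2 = 206.7
6. 0.85(83.6) - 0.7(60.0) = 71.1 - 42.0 = 29.1
Combination 3 governs: P_u = 407.8 kips.

407.8 kips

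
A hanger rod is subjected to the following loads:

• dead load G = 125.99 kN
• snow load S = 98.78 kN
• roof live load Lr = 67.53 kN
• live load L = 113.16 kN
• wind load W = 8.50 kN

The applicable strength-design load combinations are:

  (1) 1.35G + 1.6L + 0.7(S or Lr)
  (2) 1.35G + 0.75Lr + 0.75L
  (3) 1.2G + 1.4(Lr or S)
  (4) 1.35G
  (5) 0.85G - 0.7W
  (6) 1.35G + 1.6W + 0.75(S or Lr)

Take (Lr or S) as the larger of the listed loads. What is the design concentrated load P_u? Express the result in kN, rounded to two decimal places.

420.29 kN

(S or Lr) → S = 98.78 kN; (Lr or S) → S = 98.78 kN.
(1) 1.35(125.99) + 1.6(113.16) + 0.7(98.78) = 420.29
(2) 1.35(125.99) + 0.75(67.53) + 0.75(113.16) = 305.60
(3) 1.2(125.99) + 1.4(98.78) = 151.19 + 138.29 = 289.48
(4) 1.35(125.99) = 170.09
(5) 0.85(125.99) - 0.7(8.50) = 107.09 - 5.95 = 101.14
(6) 1.35(125.99) + 1.6(8.50) + 0.75(98.78) = 257.77
The controlling combination is 1, giving 420.29 kN.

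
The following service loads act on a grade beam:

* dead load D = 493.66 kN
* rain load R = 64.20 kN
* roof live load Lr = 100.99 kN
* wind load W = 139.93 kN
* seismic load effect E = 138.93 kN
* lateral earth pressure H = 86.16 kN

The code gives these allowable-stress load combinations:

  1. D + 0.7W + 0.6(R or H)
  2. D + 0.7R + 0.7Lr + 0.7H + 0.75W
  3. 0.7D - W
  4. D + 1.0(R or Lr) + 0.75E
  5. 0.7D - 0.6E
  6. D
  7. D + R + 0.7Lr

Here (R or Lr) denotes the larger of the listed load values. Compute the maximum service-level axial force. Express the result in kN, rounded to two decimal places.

(R or H) → H = 86.16 kN; (R or Lr) → Lr = 100.99 kN.
1. 1.0(493.66) + 0.7(139.93) + 0.6(86.16) = 643.31
2. 1.0(493.66) + 0.7(64.20) + 0.7(100.99) + 0.7(86.16) + 0.75(139.93) = 774.55
3. 0.7(493.66) - 1.0(139.93) = 205.63
4. 1.0(493.66) + 1.0(100.99) + 0.75(138.93) = 698.85
5. 0.7(493.66) - 0.6(138.93) = 262.20
6. 1.0(493.66) = 493.66
7. 1.0(493.66) + 1.0(64.20) + 0.7(100.99) = 628.55
Combination 2 governs: N = 774.55 kN.

774.55 kN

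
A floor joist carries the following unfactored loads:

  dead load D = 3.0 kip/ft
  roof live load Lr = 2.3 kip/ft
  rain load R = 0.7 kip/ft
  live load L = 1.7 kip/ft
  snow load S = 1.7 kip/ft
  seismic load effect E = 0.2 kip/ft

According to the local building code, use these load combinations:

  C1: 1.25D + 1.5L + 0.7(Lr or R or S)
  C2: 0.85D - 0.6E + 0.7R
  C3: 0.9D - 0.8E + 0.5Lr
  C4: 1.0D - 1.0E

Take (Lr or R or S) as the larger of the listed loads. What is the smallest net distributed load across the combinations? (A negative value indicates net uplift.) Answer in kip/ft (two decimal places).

(Lr or R or S) → Lr = 2.3 kip/ft.
C1: 1.25(3.0) + 1.5(1.7) + 0.7(2.3) = 3.75 + 2.55 + 1.61 = 7.91
C2: 0.85(3.0) - 0.6(0.2) + 0.7(0.7) = 2.55 - 0.12 + 0.49 = 2.92
C3: 0.9(3.0) - 0.8(0.2) + 0.5(2.3) = 2.70 - 0.16 + 1.15 = 3.69
C4: 1.0(3.0) - 1.0(0.2) = 3.00 - 0.20 = 2.80
Combination 4 gives the minimum: 2.80 kip/ft.

2.80 kip/ft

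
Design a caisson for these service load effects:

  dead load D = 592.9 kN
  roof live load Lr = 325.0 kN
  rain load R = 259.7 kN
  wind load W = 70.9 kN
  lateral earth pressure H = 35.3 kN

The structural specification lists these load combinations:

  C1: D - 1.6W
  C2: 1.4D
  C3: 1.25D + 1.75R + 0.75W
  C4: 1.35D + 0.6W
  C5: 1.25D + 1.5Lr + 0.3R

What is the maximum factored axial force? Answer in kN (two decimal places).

C1: 1.0(592.9) - 1.6(70.9) = 592.90 - 113.44 = 479.46
C2: 1.4(592.9) = 830.06
C3: 1.25(592.9) + 1.75(259.7) + 0.75(70.9) = 1248.78
C4: 1.35(592.9) + 0.6(70.9) = 800.42 + 42.54 = 842.96
C5: 1.25(592.9) + 1.5(325.0) + 0.3(259.7) = 741.13 + 487.50 + 77.91 = 1306.54
Maximum is from combination 5.

1306.54 kN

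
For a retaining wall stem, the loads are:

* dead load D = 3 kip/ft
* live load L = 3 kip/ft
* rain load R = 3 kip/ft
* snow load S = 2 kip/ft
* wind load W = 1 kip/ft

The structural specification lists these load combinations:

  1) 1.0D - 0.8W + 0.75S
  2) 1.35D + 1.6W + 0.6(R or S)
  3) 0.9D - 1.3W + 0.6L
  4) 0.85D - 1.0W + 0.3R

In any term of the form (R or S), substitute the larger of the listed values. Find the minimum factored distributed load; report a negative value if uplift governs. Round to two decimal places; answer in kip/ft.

2.45 kip/ft

(R or S) → R = 3 kip/ft.
1) 1.0(3) - 0.8(1) + 0.75(2) = 3.70
2) 1.35(3) + 1.6(1) + 0.6(3) = 7.45
3) 0.9(3) - 1.3(1) + 0.6(3) = 3.20
4) 0.85(3) - 1.0(1) + 0.3(3) = 2.45
Combination 4 gives the minimum: 2.45 kip/ft.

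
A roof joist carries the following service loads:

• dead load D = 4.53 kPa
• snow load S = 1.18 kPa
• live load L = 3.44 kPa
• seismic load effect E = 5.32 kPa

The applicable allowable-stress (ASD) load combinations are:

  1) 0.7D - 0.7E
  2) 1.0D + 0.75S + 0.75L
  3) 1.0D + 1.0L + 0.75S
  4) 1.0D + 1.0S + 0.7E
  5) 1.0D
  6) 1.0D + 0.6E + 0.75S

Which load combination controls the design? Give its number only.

Combination 4

1) 0.7(4.53) - 0.7(5.32) = -0.55
2) 1.0(4.53) + 0.75(1.18) + 0.75(3.44) = 8.00
3) 1.0(4.53) + 1.0(3.44) + 0.75(1.18) = 8.86
4) 1.0(4.53) + 1.0(1.18) + 0.7(5.32) = 9.43
5) 1.0(4.53) = 4.53
6) 1.0(4.53) + 0.6(5.32) + 0.75(1.18) = 8.61
The largest value is 9.43 kPa from combination 4.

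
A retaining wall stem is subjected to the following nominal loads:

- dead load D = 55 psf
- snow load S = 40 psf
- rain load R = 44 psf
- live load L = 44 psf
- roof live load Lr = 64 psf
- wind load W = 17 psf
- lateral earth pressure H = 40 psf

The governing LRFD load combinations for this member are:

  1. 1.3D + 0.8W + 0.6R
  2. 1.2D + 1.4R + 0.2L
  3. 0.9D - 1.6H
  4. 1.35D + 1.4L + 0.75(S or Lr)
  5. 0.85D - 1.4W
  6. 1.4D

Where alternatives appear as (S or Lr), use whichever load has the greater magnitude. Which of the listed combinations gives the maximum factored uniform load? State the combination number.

(S or Lr) → Lr = 64 psf.
1. 1.3(55) + 0.8(17) + 0.6(44) = 111.50
2. 1.2(55) + 1.4(44) + 0.2(44) = 136.40
3. 0.9(55) - 1.6(40) = -14.50
4. 1.35(55) + 1.4(44) + 0.75(64) = 183.85
5. 0.85(55) - 1.4(17) = 22.95
6. 1.4(55) = 77.00
The largest value is 183.85 psf from combination 4.

Combination 4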